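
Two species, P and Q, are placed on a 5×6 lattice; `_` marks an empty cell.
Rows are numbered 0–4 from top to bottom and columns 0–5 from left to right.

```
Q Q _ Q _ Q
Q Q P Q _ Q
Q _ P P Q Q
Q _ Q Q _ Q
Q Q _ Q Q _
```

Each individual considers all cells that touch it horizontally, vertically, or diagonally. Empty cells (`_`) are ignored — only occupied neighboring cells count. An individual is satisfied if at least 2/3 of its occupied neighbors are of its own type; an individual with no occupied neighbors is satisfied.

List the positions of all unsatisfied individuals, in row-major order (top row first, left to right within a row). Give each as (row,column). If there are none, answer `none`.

(0,3), (1,2), (1,3), (2,2), (2,3), (3,2)

(0,0)Q 3/3 ✓
(0,1)Q 3/4 ✓
(0,3)Q 1/2 ✗
(0,5)Q 1/1 ✓
(1,0)Q 4/4 ✓
(1,1)Q 4/6 ✓
(1,2)P 2/6 ✗
(1,3)Q 2/5 ✗
(1,5)Q 3/3 ✓
(2,0)Q 3/3 ✓
(2,2)P 2/6 ✗
(2,3)P 2/6 ✗
(2,4)Q 5/6 ✓
(2,5)Q 3/3 ✓
(3,0)Q 3/3 ✓
(3,2)Q 3/5 ✗
(3,3)Q 4/6 ✓
(3,5)Q 3/3 ✓
(4,0)Q 2/2 ✓
(4,1)Q 3/3 ✓
(4,3)Q 3/3 ✓
(4,4)Q 3/3 ✓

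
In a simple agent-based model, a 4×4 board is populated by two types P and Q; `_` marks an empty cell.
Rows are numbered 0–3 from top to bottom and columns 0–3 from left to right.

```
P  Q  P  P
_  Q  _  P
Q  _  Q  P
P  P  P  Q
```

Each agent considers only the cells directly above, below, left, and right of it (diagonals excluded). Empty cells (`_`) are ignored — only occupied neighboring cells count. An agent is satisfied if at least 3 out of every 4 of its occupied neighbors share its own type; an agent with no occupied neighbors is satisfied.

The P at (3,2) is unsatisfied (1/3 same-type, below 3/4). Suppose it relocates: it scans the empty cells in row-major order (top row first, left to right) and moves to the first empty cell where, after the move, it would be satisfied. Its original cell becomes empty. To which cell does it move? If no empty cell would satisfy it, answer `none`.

Vacating (3,2). Empty cells in order:
  (1,0): 1/3 same-type → still unsatisfied.
  (1,2): 2/4 same-type → still unsatisfied.
  (2,1): 1/4 same-type → still unsatisfied.

none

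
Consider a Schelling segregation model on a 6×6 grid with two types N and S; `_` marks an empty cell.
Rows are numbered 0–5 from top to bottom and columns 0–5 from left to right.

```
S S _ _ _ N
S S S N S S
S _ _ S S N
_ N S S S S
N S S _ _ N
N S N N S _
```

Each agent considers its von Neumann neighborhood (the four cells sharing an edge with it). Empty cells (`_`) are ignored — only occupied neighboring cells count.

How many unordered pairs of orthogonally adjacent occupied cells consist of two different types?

15

Scan each occupied cell's neighbors to the right and below so each pair is counted once.
Row 0: S(0,0)–S(0,1)= S(0,0)–S(1,0)= S(0,1)–S(1,1)= N(0,5)–S(1,5)≠  → 1/4 unlike.
Row 1: S(1,0)–S(1,1)= S(1,0)–S(2,0)= S(1,1)–S(1,2)= S(1,2)–N(1,3)≠ N(1,3)–S(1,4)≠ N(1,3)–S(2,3)≠ S(1,4)–S(1,5)= S(1,4)–S(2,4)= S(1,5)–N(2,5)≠  → 4/9 unlike.
Row 2: S(2,3)–S(2,4)= S(2,3)–S(3,3)= S(2,4)–N(2,5)≠ S(2,4)–S(3,4)= N(2,5)–S(3,5)≠  → 2/5 unlike.
Row 3: N(3,1)–S(3,2)≠ N(3,1)–S(4,1)≠ S(3,2)–S(3,3)= S(3,2)–S(4,2)= S(3,3)–S(3,4)= S(3,4)–S(3,5)= S(3,5)–N(4,5)≠  → 3/7 unlike.
Row 4: N(4,0)–S(4,1)≠ N(4,0)–N(5,0)= S(4,1)–S(4,2)= S(4,1)–S(5,1)= S(4,2)–N(5,2)≠  → 2/5 unlike.
Row 5: N(5,0)–S(5,1)≠ S(5,1)–N(5,2)≠ N(5,2)–N(5,3)= N(5,3)–S(5,4)≠  → 3/4 unlike.
Total adjacent occupied pairs: 34; unlike-type pairs: 15.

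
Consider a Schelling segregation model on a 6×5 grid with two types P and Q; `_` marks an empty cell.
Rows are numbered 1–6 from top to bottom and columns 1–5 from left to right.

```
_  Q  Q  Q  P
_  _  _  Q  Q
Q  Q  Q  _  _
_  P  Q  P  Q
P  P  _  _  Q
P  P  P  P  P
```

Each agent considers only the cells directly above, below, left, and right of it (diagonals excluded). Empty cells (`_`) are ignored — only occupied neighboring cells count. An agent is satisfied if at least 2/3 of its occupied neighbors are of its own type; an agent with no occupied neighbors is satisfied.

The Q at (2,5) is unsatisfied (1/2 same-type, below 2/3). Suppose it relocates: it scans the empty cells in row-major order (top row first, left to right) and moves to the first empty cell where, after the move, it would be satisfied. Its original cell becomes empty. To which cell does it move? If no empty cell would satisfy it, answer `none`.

(1,1)

Vacating (2,5). Empty cells in order:
  (1,1): 1/1 same-type → satisfied — stop here.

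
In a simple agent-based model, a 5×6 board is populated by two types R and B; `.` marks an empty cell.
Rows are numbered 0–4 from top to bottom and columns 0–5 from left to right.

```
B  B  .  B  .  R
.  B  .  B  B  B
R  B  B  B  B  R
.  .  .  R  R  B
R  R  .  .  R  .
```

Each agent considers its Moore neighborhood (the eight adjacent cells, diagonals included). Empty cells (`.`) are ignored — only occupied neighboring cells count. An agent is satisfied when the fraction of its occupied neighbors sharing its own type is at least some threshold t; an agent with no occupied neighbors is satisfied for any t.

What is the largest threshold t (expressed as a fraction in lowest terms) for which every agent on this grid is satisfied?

Row 0: (0,0)B 2/2 · (0,1)B 2/2 · (0,3)B 2/2 · (0,5)R 0/2
Row 1: (1,1)B 4/5 · (1,3)B 5/5 · (1,4)B 5/7 · (1,5)B 2/4
Row 2: (2,0)R 0/2 · (2,1)B 2/3 · (2,2)B 4/5 · (2,3)B 4/6 · (2,4)B 5/8 · (2,5)R 1/5
Row 3: (3,3)R 2/5 · (3,4)R 3/6 · (3,5)B 1/4
Row 4: (4,0)R 1/1 · (4,1)R 1/1 · (4,4)R 2/3
The smallest same-type fraction is 0/2 at (0,5), which reduces to 0/1. Any threshold above that leaves this agent unsatisfied.

0/1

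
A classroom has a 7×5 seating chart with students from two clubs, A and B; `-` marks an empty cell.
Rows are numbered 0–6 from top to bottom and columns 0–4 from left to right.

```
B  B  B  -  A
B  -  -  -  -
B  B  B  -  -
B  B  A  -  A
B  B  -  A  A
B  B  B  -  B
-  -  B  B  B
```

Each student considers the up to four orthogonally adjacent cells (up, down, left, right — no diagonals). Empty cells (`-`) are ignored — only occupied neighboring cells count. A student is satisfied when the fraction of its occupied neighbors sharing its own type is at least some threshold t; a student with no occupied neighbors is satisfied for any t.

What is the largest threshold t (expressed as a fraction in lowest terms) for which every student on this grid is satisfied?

(0,0)B 2/2
(0,1)B 2/2
(0,2)B 1/1
(0,4)A — no occupied neighbors
(1,0)B 2/2
(2,0)B 3/3
(2,1)B 3/3
(2,2)B 1/2
(3,0)B 3/3
(3,1)B 3/4
(3,2)A 0/2
(3,4)A 1/1
(4,0)B 3/3
(4,1)B 3/3
(4,3)A 1/1
(4,4)A 2/3
(5,0)B 2/2
(5,1)B 3/3
(5,2)B 2/2
(5,4)B 1/2
(6,2)B 2/2
(6,3)B 2/2
(6,4)B 2/2
The smallest same-type fraction is 0/2 at (3,2), which reduces to 0/1. Any threshold above that leaves this student unsatisfied.

0/1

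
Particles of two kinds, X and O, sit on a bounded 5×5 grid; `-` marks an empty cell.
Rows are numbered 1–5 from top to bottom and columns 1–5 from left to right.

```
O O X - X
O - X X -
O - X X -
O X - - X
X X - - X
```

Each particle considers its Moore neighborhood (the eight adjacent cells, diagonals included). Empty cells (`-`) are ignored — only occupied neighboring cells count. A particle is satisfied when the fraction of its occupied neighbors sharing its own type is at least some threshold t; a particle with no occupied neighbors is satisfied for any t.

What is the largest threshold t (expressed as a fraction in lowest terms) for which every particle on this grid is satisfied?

Row 1: (1,1)O 2/2 · (1,2)O 2/4 · (1,3)X 2/3 · (1,5)X 1/1
Row 2: (2,1)O 3/3 · (2,3)X 4/5 · (2,4)X 5/5
Row 3: (3,1)O 2/3 · (3,3)X 4/4 · (3,4)X 4/4
Row 4: (4,1)O 1/4 · (4,2)X 3/5 · (4,5)X 2/2
Row 5: (5,1)X 2/3 · (5,2)X 2/3 · (5,5)X 1/1
The smallest same-type fraction is 1/4 at (4,1), which reduces to 1/4. Any threshold above that leaves this particle unsatisfied.

1/4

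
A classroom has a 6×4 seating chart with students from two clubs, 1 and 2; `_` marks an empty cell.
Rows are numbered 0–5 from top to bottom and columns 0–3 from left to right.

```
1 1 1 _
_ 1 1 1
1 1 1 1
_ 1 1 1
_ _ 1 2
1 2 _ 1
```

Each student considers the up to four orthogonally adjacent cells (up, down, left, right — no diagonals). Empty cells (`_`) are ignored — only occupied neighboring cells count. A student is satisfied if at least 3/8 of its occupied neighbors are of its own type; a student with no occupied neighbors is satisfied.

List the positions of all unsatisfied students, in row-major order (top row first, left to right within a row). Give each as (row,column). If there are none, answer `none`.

(4,3), (5,0), (5,1), (5,3)

(0,0)1 1/1 ✓
(0,1)1 3/3 ✓
(0,2)1 2/2 ✓
(1,1)1 3/3 ✓
(1,2)1 4/4 ✓
(1,3)1 2/2 ✓
(2,0)1 1/1 ✓
(2,1)1 4/4 ✓
(2,2)1 4/4 ✓
(2,3)1 3/3 ✓
(3,1)1 2/2 ✓
(3,2)1 4/4 ✓
(3,3)1 2/3 ✓
(4,2)1 1/2 ✓
(4,3)2 0/3 ✗
(5,0)1 0/1 ✗
(5,1)2 0/1 ✗
(5,3)1 0/1 ✗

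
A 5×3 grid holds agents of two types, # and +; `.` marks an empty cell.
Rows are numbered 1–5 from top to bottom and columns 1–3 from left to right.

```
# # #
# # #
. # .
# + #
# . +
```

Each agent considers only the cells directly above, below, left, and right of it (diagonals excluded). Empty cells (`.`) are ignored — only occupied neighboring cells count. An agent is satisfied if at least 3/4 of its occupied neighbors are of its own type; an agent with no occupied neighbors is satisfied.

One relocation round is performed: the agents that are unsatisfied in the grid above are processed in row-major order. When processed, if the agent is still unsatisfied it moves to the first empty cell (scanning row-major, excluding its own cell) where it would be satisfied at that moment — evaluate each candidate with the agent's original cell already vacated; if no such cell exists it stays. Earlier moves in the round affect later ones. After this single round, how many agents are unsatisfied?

Initially unsatisfied (in order): (3,2), (4,1), (4,2), (4,3), (5,3).
  (3,2) → (3,1).
  (4,1) → (3,3).
  (4,2): no empty cell satisfies it; stays.
  (4,3) → (3,2).
  (5,3): now satisfied by earlier moves; stays.
Resulting grid:
# # #
# # #
# # #
. + .
# . +
Unsatisfied now: (4,2).

1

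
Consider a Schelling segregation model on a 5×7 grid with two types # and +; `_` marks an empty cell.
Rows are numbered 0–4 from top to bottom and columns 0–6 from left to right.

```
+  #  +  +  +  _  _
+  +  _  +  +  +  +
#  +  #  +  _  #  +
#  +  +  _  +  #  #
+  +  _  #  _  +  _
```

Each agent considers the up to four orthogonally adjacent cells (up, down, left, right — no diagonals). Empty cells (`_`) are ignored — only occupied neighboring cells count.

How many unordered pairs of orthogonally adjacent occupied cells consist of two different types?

Scan each occupied cell's neighbors to the right and below so each pair is counted once.
From row 0: 3 unlike of 8 pairs (running 3/8).
From row 1: 2 unlike of 9 pairs (running 5/17).
From row 2: 6 unlike of 9 pairs (running 11/26).
From row 3: 4 unlike of 7 pairs (running 15/33).
From row 4: 0 unlike of 1 pairs (running 15/34).
Total adjacent occupied pairs: 34; unlike-type pairs: 15.

15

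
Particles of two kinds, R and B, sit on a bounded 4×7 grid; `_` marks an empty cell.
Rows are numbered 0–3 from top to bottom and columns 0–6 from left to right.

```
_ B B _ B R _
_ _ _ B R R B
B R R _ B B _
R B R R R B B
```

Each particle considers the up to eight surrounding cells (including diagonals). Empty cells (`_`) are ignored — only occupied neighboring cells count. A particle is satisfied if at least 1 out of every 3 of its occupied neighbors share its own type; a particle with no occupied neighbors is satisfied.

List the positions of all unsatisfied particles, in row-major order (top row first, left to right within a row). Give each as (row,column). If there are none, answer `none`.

Row 0: (0,1)B 1/1 ✓ · (0,2)B 2/2 ✓ · (0,4)B 1/4 ✗ · (0,5)R 2/4 ✓
Row 1: (1,3)B 3/5 ✓ · (1,4)R 2/6 ✓ · (1,5)R 2/6 ✓ · (1,6)B 1/3 ✓
Row 2: (2,0)B 1/3 ✓ · (2,1)R 3/5 ✓ · (2,2)R 3/5 ✓ · (2,4)B 3/7 ✓ · (2,5)B 4/7 ✓
Row 3: (3,0)R 1/3 ✓ · (3,1)B 1/5 ✗ · (3,2)R 3/4 ✓ · (3,3)R 3/4 ✓ · (3,4)R 1/4 ✗ · (3,5)B 3/4 ✓ · (3,6)B 2/2 ✓

(0,4), (3,1), (3,4)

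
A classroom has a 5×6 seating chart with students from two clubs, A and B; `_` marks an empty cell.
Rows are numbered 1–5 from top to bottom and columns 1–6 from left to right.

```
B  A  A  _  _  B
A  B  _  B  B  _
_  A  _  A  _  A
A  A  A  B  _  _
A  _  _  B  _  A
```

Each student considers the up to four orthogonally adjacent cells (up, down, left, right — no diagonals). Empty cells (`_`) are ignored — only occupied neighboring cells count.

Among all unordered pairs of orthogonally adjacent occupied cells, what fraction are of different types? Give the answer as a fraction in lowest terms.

Scan each occupied cell's neighbors to the right and below so each pair is counted once.
Row 1: B(1,1)–A(1,2)≠ B(1,1)–A(2,1)≠ A(1,2)–A(1,3)= A(1,2)–B(2,2)≠  → 3/4 unlike.
Row 2: A(2,1)–B(2,2)≠ B(2,2)–A(3,2)≠ B(2,4)–B(2,5)= B(2,4)–A(3,4)≠  → 3/4 unlike.
Row 3: A(3,2)–A(4,2)= A(3,4)–B(4,4)≠  → 1/2 unlike.
Row 4: A(4,1)–A(4,2)= A(4,1)–A(5,1)= A(4,2)–A(4,3)= A(4,3)–B(4,4)≠ B(4,4)–B(5,4)=  → 1/5 unlike.
Total adjacent occupied pairs: 15; unlike-type pairs: 8.
8/15 is already in lowest terms.

8/15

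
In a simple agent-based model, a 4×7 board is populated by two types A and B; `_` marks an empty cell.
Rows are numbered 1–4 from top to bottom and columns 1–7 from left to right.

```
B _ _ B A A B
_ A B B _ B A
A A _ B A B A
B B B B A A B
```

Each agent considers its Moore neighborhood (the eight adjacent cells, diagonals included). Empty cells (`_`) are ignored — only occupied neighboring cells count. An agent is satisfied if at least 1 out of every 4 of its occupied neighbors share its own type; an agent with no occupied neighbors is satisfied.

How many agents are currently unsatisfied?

Row 1: (1,1)B 0/1 unhappy · (1,4)B 2/3 ok · (1,5)A 1/4 ok · (1,6)A 2/4 ok · (1,7)B 1/3 ok
Row 2: (2,2)A 2/4 ok · (2,3)B 3/5 ok · (2,4)B 3/5 ok · (2,6)B 2/7 ok · (2,7)A 2/5 ok
Row 3: (3,1)A 2/4 ok · (3,2)A 2/6 ok · (3,4)B 4/6 ok · (3,5)A 2/7 ok · (3,6)B 2/7 ok · (3,7)A 2/5 ok
Row 4: (4,1)B 1/3 ok · (4,2)B 2/4 ok · (4,3)B 3/4 ok · (4,4)B 2/4 ok · (4,5)A 2/5 ok · (4,6)A 3/5 ok · (4,7)B 1/3 ok
Unsatisfied: (1,1) — 1 in total.

1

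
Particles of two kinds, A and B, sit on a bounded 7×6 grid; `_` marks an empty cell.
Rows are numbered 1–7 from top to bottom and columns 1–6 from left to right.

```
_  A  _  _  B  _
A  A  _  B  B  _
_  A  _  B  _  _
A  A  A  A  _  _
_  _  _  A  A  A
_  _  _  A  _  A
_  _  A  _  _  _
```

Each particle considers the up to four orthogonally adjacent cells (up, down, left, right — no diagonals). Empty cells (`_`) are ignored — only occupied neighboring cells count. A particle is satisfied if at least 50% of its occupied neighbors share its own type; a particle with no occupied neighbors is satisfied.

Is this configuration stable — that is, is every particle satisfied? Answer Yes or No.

Yes

Row 1: (1,2)A 1/1 satisfied · (1,5)B 1/1 satisfied
Row 2: (2,1)A 1/1 satisfied · (2,2)A 3/3 satisfied · (2,4)B 2/2 satisfied · (2,5)B 2/2 satisfied
Row 3: (3,2)A 2/2 satisfied · (3,4)B 1/2 satisfied
Row 4: (4,1)A 1/1 satisfied · (4,2)A 3/3 satisfied · (4,3)A 2/2 satisfied · (4,4)A 2/3 satisfied
Row 5: (5,4)A 3/3 satisfied · (5,5)A 2/2 satisfied · (5,6)A 2/2 satisfied
Row 6: (6,4)A 1/1 satisfied · (6,6)A 1/1 satisfied
Row 7: (7,3)A 0/0 satisfied
All meet the threshold, so the configuration is stable.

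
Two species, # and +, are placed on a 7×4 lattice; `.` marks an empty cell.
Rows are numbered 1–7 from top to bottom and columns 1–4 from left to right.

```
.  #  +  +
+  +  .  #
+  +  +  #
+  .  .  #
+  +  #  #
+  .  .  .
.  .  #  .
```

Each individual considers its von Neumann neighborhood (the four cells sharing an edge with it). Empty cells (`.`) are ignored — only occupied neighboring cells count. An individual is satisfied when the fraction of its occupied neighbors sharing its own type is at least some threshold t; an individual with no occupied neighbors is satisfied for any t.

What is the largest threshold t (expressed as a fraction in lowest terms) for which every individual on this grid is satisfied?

0/1

(1,2)# 0/2
(1,3)+ 1/2
(1,4)+ 1/2
(2,1)+ 2/2
(2,2)+ 2/3
(2,4)# 1/2
(3,1)+ 3/3
(3,2)+ 3/3
(3,3)+ 1/2
(3,4)# 2/3
(4,1)+ 2/2
(4,4)# 2/2
(5,1)+ 3/3
(5,2)+ 1/2
(5,3)# 1/2
(5,4)# 2/2
(6,1)+ 1/1
(7,3)# — no occupied neighbors
The smallest same-type fraction is 0/2 at (1,2), which reduces to 0/1. Any threshold above that leaves this individual unsatisfied.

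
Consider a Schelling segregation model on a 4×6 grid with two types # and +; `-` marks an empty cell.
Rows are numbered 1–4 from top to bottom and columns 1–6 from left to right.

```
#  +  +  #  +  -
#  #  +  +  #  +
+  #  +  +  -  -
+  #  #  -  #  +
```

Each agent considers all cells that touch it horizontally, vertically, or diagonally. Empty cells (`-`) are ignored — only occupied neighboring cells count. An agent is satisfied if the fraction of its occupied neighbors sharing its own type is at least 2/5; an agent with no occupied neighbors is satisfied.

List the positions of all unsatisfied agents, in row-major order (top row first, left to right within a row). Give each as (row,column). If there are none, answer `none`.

Row 1: (1,1)# 2/3 ✓ · (1,2)+ 2/5 ✓ · (1,3)+ 3/5 ✓ · (1,4)# 1/5 ✗ · (1,5)+ 2/4 ✓
Row 2: (2,1)# 3/5 ✓ · (2,2)# 3/8 ✗ · (2,3)+ 5/8 ✓ · (2,4)+ 5/7 ✓ · (2,5)# 1/5 ✗ · (2,6)+ 1/2 ✓
Row 3: (3,1)+ 1/5 ✗ · (3,2)# 4/8 ✓ · (3,3)+ 3/7 ✓ · (3,4)+ 3/6 ✓
Row 4: (4,1)+ 1/3 ✗ · (4,2)# 2/5 ✓ · (4,3)# 2/4 ✓ · (4,5)# 0/2 ✗ · (4,6)+ 0/1 ✗

(1,4), (2,2), (2,5), (3,1), (4,1), (4,5), (4,6)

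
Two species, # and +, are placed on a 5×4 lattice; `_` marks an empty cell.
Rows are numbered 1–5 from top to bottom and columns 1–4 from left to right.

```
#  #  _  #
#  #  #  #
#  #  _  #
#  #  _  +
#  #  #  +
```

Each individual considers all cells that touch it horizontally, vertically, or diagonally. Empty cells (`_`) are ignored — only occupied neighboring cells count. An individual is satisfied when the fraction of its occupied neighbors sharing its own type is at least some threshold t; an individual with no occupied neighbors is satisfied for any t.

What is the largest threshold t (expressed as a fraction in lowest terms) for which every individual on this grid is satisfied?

(1,1)# 3/3
(1,2)# 4/4
(1,4)# 2/2
(2,1)# 5/5
(2,2)# 6/6
(2,3)# 6/6
(2,4)# 3/3
(3,1)# 5/5
(3,2)# 6/6
(3,4)# 2/3
(4,1)# 5/5
(4,2)# 6/6
(4,4)+ 1/3
(5,1)# 3/3
(5,2)# 4/4
(5,3)# 2/4
(5,4)+ 1/2
The smallest same-type fraction is 1/3 at (4,4), which reduces to 1/3. Any threshold above that leaves this individual unsatisfied.

1/3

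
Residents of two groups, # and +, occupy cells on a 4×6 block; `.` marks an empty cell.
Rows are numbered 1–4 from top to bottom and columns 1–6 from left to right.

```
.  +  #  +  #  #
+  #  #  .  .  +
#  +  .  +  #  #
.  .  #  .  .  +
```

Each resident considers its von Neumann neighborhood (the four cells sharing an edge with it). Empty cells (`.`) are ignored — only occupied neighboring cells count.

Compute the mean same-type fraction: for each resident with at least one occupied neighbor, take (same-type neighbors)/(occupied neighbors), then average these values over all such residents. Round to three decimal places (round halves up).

(1,2)+ 0/2
(1,3)# 1/3
(1,4)+ 0/2
(1,5)# 1/2
(1,6)# 1/2
(2,1)+ 0/2
(2,2)# 1/4
(2,3)# 2/2
(2,6)+ 0/2
(3,1)# 0/2
(3,2)+ 0/2
(3,4)+ 0/1
(3,5)# 1/2
(3,6)# 1/3
(4,3)# — no occupied neighbors
(4,6)+ 0/1
Sum over 15 residents: 0/2 + 1/3 + 0/2 + 1/2 + 1/2 + 0/2 + 1/4 + 2/2 + 0/2 + 0/2 + 0/2 + 0/1 + 1/2 + 1/3 + 0/1 = 41/12; mean = 41/12 ÷ 15 = 41/180 = 0.227777… → 0.228.

0.228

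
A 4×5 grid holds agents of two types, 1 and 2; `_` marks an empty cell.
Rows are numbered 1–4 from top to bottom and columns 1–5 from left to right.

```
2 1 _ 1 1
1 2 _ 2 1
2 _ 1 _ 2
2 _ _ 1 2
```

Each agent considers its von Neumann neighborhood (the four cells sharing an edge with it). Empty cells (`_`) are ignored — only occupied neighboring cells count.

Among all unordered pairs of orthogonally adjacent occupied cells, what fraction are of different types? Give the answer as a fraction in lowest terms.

9/13

Scan each occupied cell's neighbors to the right and below so each pair is counted once.
From row 1: 4 unlike of 6 pairs (running 4/6).
From row 2: 4 unlike of 4 pairs (running 8/10).
From row 3: 0 unlike of 2 pairs (running 8/12).
From row 4: 1 unlike of 1 pairs (running 9/13).
Total adjacent occupied pairs: 13; unlike-type pairs: 9.
9/13 is already in lowest terms.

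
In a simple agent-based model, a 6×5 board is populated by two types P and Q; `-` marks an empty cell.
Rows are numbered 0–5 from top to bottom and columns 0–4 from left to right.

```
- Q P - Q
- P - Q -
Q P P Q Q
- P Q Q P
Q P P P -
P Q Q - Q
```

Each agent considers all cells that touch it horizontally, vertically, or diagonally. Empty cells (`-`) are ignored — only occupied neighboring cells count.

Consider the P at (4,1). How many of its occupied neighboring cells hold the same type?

Occupied neighbors of (4,1): (3,1)=P, (3,2)=Q, (4,0)=Q, (4,2)=P, (5,0)=P, (5,1)=Q, (5,2)=Q.
Same type (P): 3 of 7.

3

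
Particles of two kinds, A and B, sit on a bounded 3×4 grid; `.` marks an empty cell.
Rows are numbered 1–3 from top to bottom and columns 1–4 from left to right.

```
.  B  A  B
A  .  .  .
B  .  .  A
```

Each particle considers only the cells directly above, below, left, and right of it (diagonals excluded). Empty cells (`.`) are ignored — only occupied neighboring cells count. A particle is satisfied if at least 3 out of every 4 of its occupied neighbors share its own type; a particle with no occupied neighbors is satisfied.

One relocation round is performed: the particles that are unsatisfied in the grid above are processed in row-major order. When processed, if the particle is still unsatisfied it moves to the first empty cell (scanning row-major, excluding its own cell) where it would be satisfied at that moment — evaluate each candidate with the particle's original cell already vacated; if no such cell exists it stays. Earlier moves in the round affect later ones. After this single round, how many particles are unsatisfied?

Initially unsatisfied (in order): (1,2), (1,3), (1,4), (2,1), (3,1).
  (1,2) → (3,2).
  (1,3) → (1,1).
  (1,4): now satisfied by earlier moves; stays.
  (2,1) → (1,2).
  (3,1): now satisfied by earlier moves; stays.
Resulting grid:
A A . B
. . . .
B B . A
All satisfied now.

0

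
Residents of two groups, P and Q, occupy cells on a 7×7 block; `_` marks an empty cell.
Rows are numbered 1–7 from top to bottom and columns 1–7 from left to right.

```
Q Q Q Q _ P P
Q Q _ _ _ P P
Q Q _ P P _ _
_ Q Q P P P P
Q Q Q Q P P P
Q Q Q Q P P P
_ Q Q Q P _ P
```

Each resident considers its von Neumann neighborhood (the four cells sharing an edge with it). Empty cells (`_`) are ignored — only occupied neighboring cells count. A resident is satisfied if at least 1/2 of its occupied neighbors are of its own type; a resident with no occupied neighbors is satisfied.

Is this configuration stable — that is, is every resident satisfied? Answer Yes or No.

Yes

Row 1: (1,1)Q 2/2 ✓ · (1,2)Q 3/3 ✓ · (1,3)Q 2/2 ✓ · (1,4)Q 1/1 ✓ · (1,6)P 2/2 ✓ · (1,7)P 2/2 ✓
Row 2: (2,1)Q 3/3 ✓ · (2,2)Q 3/3 ✓ · (2,6)P 2/2 ✓ · (2,7)P 2/2 ✓
Row 3: (3,1)Q 2/2 ✓ · (3,2)Q 3/3 ✓ · (3,4)P 2/2 ✓ · (3,5)P 2/2 ✓
Row 4: (4,2)Q 3/3 ✓ · (4,3)Q 2/3 ✓ · (4,4)P 2/4 ✓ · (4,5)P 4/4 ✓ · (4,6)P 3/3 ✓ · (4,7)P 2/2 ✓
Row 5: (5,1)Q 2/2 ✓ · (5,2)Q 4/4 ✓ · (5,3)Q 4/4 ✓ · (5,4)Q 2/4 ✓ · (5,5)P 3/4 ✓ · (5,6)P 4/4 ✓ · (5,7)P 3/3 ✓
Row 6: (6,1)Q 2/2 ✓ · (6,2)Q 4/4 ✓ · (6,3)Q 4/4 ✓ · (6,4)Q 3/4 ✓ · (6,5)P 3/4 ✓ · (6,6)P 3/3 ✓ · (6,7)P 3/3 ✓
Row 7: (7,2)Q 2/2 ✓ · (7,3)Q 3/3 ✓ · (7,4)Q 2/3 ✓ · (7,5)P 1/2 ✓ · (7,7)P 1/1 ✓
All meet the threshold, so the configuration is stable.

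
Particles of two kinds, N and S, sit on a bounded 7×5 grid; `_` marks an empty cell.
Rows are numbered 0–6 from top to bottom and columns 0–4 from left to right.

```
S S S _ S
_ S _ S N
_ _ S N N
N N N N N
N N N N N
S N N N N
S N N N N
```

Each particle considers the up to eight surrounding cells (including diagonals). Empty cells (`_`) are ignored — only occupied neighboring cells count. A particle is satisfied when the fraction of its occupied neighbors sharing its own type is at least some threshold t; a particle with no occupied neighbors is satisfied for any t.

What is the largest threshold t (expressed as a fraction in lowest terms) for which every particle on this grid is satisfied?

(0,0)S 2/2
(0,1)S 3/3
(0,2)S 3/3
(0,4)S 1/2
(1,1)S 4/4
(1,3)S 3/6
(1,4)N 2/4
(2,2)S 2/6
(2,3)N 5/7
(2,4)N 4/5
(3,0)N 3/3
(3,1)N 5/6
(3,2)N 6/7
(3,3)N 7/8
(3,4)N 5/5
(4,0)N 4/5
(4,1)N 7/8
(4,2)N 8/8
(4,3)N 8/8
(4,4)N 5/5
(5,0)S 1/5
(5,1)N 6/8
(5,2)N 8/8
(5,3)N 8/8
(5,4)N 5/5
(6,0)S 1/3
(6,1)N 3/5
(6,2)N 5/5
(6,3)N 5/5
(6,4)N 3/3
The smallest same-type fraction is 1/5 at (5,0), which reduces to 1/5. Any threshold above that leaves this particle unsatisfied.

1/5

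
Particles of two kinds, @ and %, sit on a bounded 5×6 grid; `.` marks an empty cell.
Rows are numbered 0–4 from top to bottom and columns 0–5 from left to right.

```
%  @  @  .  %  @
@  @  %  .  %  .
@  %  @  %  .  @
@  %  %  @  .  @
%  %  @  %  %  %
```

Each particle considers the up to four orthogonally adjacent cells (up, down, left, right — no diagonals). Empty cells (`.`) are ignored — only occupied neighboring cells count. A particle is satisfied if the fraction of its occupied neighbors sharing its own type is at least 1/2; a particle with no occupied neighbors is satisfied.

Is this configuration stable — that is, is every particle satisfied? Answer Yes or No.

(0,0)% 0/2 unhappy
(0,1)@ 2/3 ok
(0,2)@ 1/2 ok
(0,4)% 1/2 ok
(0,5)@ 0/1 unhappy
(1,0)@ 2/3 ok
(1,1)@ 2/4 ok
(1,2)% 0/3 unhappy
(1,4)% 1/1 ok
(2,0)@ 2/3 ok
(2,1)% 1/4 unhappy
(2,2)@ 0/4 unhappy
(2,3)% 0/2 unhappy
(2,5)@ 1/1 ok
(3,0)@ 1/3 unhappy
(3,1)% 3/4 ok
(3,2)% 1/4 unhappy
(3,3)@ 0/3 unhappy
(3,5)@ 1/2 ok
(4,0)% 1/2 ok
(4,1)% 2/3 ok
(4,2)@ 0/3 unhappy
(4,3)% 1/3 unhappy
(4,4)% 2/2 ok
(4,5)% 1/2 ok
For instance (0,0) has only 0/2 same-type neighbors, below 1/2.

No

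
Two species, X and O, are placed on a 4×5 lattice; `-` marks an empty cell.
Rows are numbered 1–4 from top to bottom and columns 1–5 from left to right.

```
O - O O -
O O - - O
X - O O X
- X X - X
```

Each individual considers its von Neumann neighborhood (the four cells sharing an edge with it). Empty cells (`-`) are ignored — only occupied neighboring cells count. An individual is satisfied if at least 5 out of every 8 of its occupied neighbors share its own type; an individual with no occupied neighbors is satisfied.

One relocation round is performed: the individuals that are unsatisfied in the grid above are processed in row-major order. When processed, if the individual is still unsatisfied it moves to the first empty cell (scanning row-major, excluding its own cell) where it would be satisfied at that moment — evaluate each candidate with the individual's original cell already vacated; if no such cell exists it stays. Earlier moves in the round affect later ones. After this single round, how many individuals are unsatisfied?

1

Initially unsatisfied (in order): (2,5), (3,1), (3,3), (3,4), (3,5), (4,3).
  (2,5) → (1,2).
  (3,1) → (2,5).
  (3,3) → (2,3).
  (3,4) → (2,4).
  (3,5): now satisfied by earlier moves; stays.
  (4,3): now satisfied by earlier moves; stays.
Resulting grid:
O O O O -
O O O O X
- - - - X
- X X - X
Unsatisfied now: (2,5).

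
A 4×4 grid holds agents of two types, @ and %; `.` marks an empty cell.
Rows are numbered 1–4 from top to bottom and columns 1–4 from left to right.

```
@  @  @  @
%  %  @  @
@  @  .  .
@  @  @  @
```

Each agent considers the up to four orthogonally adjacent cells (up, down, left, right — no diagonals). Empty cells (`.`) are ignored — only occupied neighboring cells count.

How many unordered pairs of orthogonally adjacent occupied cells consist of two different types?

Scan each occupied cell's neighbors to the right and below so each pair is counted once.
From row 1: 2 unlike of 7 pairs (running 2/7).
From row 2: 3 unlike of 5 pairs (running 5/12).
From row 3: 0 unlike of 3 pairs (running 5/15).
From row 4: 0 unlike of 3 pairs (running 5/18).
Total adjacent occupied pairs: 18; unlike-type pairs: 5.

5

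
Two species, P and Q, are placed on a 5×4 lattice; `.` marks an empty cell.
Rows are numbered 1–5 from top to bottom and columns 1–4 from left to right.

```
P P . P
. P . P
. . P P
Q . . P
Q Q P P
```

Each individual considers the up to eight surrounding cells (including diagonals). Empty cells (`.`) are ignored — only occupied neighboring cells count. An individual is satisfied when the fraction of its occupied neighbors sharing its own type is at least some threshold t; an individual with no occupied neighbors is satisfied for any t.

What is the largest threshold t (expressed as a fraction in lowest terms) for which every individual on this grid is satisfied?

2/3

(1,1)P 2/2
(1,2)P 2/2
(1,4)P 1/1
(2,2)P 3/3
(2,4)P 3/3
(3,3)P 4/4
(3,4)P 3/3
(4,1)Q 2/2
(4,4)P 4/4
(5,1)Q 2/2
(5,2)Q 2/3
(5,3)P 2/3
(5,4)P 2/2
The smallest same-type fraction is 2/3 at (5,2), which reduces to 2/3. Any threshold above that leaves this individual unsatisfied.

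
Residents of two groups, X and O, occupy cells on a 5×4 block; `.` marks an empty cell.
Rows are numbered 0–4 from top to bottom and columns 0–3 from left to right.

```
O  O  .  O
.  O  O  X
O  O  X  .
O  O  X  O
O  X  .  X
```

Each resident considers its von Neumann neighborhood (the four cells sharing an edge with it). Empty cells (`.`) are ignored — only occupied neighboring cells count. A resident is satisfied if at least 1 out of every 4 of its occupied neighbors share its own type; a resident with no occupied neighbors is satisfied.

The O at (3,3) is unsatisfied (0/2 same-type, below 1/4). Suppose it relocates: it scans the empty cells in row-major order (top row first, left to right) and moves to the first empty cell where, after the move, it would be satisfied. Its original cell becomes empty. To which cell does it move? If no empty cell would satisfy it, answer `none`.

(0,2)

Vacating (3,3). Empty cells in order:
  (0,2): 3/3 same-type → satisfied — stop here.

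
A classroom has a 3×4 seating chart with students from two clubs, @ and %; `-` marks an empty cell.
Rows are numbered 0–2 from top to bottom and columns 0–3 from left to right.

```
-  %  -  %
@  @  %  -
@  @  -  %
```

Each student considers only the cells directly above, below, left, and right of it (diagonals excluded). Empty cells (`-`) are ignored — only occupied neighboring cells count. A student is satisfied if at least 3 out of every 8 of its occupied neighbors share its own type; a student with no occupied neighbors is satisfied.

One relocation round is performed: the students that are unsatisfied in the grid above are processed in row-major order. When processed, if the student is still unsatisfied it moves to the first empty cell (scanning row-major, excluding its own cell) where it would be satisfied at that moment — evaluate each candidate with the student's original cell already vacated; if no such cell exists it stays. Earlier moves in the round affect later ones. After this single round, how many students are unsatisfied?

0

Initially unsatisfied (in order): (0,1), (1,2).
  (0,1) → (0,2).
  (1,2): now satisfied by earlier moves; stays.
Resulting grid:
- - % %
@ @ % -
@ @ - %
All satisfied now.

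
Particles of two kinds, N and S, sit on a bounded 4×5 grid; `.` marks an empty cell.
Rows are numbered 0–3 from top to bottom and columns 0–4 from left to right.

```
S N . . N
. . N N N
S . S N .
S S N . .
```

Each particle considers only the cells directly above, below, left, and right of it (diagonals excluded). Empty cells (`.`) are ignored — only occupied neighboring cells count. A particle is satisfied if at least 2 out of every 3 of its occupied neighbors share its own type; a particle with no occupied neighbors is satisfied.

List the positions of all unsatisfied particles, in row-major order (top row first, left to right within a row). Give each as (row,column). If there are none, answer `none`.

(0,0)S 0/1 unhappy
(0,1)N 0/1 unhappy
(0,4)N 1/1 ok
(1,2)N 1/2 unhappy
(1,3)N 3/3 ok
(1,4)N 2/2 ok
(2,0)S 1/1 ok
(2,2)S 0/3 unhappy
(2,3)N 1/2 unhappy
(3,0)S 2/2 ok
(3,1)S 1/2 unhappy
(3,2)N 0/2 unhappy

(0,0), (0,1), (1,2), (2,2), (2,3), (3,1), (3,2)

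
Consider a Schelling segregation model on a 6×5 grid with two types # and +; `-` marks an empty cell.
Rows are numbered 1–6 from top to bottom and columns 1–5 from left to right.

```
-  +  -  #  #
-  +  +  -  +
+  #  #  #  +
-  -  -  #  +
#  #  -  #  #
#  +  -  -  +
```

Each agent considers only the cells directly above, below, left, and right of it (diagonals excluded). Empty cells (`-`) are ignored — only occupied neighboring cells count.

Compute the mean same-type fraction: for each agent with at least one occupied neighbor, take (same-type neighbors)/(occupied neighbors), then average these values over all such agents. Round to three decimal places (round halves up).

0.542

(1,2)+ 1/1
(1,4)# 1/1
(1,5)# 1/2
(2,2)+ 2/3
(2,3)+ 1/2
(2,5)+ 1/2
(3,1)+ 0/1
(3,2)# 1/3
(3,3)# 2/3
(3,4)# 2/3
(3,5)+ 2/3
(4,4)# 2/3
(4,5)+ 1/3
(5,1)# 2/2
(5,2)# 1/2
(5,4)# 2/2
(5,5)# 1/3
(6,1)# 1/2
(6,2)+ 0/2
(6,5)+ 0/1
Sum over 20 agents: 1/1 + 1/1 + 1/2 + 2/3 + 1/2 + 1/2 + 0/1 + 1/3 + 2/3 + 2/3 + 2/3 + 2/3 + 1/3 + 2/2 + 1/2 + 2/2 + 1/3 + 1/2 + 0/2 + 0/1 = 65/6; mean = 65/6 ÷ 20 = 13/24 = 0.541666… → 0.542.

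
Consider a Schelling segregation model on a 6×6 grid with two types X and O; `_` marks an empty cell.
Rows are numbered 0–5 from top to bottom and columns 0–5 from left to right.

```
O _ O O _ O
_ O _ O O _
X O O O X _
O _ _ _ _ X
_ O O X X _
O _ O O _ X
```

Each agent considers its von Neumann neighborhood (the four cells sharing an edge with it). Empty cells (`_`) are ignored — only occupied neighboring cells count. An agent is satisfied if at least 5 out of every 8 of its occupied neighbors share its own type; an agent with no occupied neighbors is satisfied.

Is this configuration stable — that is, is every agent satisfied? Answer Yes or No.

Row 0: (0,0)O 0/0 ok · (0,2)O 1/1 ok · (0,3)O 2/2 ok · (0,5)O 0/0 ok
Row 1: (1,1)O 1/1 ok · (1,3)O 3/3 ok · (1,4)O 1/2 unhappy
Row 2: (2,0)X 0/2 unhappy · (2,1)O 2/3 ok · (2,2)O 2/2 ok · (2,3)O 2/3 ok · (2,4)X 0/2 unhappy
Row 3: (3,0)O 0/1 unhappy · (3,5)X 0/0 ok
Row 4: (4,1)O 1/1 ok · (4,2)O 2/3 ok · (4,3)X 1/3 unhappy · (4,4)X 1/1 ok
Row 5: (5,0)O 0/0 ok · (5,2)O 2/2 ok · (5,3)O 1/2 unhappy · (5,5)X 0/0 ok
For instance (1,4) has only 1/2 same-type neighbors, below 5/8.

No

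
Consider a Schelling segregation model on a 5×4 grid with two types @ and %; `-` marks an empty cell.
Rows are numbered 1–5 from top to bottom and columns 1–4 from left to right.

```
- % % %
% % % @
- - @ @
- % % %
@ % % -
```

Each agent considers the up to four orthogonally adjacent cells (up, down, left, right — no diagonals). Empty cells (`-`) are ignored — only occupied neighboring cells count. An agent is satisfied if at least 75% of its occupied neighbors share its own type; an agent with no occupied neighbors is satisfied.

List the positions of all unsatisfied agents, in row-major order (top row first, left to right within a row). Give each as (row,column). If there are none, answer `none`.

(1,4), (2,3), (2,4), (3,3), (3,4), (4,4), (5,1), (5,2)

Row 1: (1,2)% 2/2 satisfied · (1,3)% 3/3 satisfied · (1,4)% 1/2 not
Row 2: (2,1)% 1/1 satisfied · (2,2)% 3/3 satisfied · (2,3)% 2/4 not · (2,4)@ 1/3 not
Row 3: (3,3)@ 1/3 not · (3,4)@ 2/3 not
Row 4: (4,2)% 2/2 satisfied · (4,3)% 3/4 satisfied · (4,4)% 1/2 not
Row 5: (5,1)@ 0/1 not · (5,2)% 2/3 not · (5,3)% 2/2 satisfied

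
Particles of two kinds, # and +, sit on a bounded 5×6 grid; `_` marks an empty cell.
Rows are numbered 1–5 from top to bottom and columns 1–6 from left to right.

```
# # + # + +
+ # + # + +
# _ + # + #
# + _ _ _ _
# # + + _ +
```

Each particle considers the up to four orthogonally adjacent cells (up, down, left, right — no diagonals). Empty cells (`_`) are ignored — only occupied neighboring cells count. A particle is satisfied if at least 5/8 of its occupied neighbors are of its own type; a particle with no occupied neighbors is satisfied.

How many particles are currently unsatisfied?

(1,1)# 1/2 not
(1,2)# 2/3 satisfied
(1,3)+ 1/3 not
(1,4)# 1/3 not
(1,5)+ 2/3 satisfied
(1,6)+ 2/2 satisfied
(2,1)+ 0/3 not
(2,2)# 1/3 not
(2,3)+ 2/4 not
(2,4)# 2/4 not
(2,5)+ 3/4 satisfied
(2,6)+ 2/3 satisfied
(3,1)# 1/2 not
(3,3)+ 1/2 not
(3,4)# 1/3 not
(3,5)+ 1/3 not
(3,6)# 0/2 not
(4,1)# 2/3 satisfied
(4,2)+ 0/2 not
(5,1)# 2/2 satisfied
(5,2)# 1/3 not
(5,3)+ 1/2 not
(5,4)+ 1/1 satisfied
(5,6)+ 0/0 satisfied
Unsatisfied: (1,1), (1,3), (1,4), (2,1), (2,2), (2,3), (2,4), (3,1), (3,3), (3,4), (3,5), (3,6), (4,2), (5,2), (5,3) — 15 in total.

15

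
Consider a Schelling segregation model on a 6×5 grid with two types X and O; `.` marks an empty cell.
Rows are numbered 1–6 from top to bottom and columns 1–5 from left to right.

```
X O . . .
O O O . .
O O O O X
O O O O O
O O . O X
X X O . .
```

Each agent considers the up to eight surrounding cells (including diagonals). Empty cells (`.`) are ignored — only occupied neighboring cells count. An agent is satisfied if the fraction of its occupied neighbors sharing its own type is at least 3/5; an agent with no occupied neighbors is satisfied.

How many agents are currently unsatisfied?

Row 1: (1,1)X 0/3 ✗ · (1,2)O 3/4 ✓
Row 2: (2,1)O 4/5 ✓ · (2,2)O 6/7 ✓ · (2,3)O 5/5 ✓
Row 3: (3,1)O 5/5 ✓ · (3,2)O 8/8 ✓ · (3,3)O 7/7 ✓ · (3,4)O 5/6 ✓ · (3,5)X 0/3 ✗
Row 4: (4,1)O 5/5 ✓ · (4,2)O 7/7 ✓ · (4,3)O 7/7 ✓ · (4,4)O 5/7 ✓ · (4,5)O 3/5 ✓
Row 5: (5,1)O 3/5 ✓ · (5,2)O 5/7 ✓ · (5,4)O 4/5 ✓ · (5,5)X 0/3 ✗
Row 6: (6,1)X 1/3 ✗ · (6,2)X 1/4 ✗ · (6,3)O 2/3 ✓
Unsatisfied: (1,1), (3,5), (5,5), (6,1), (6,2) — 5 in total.

5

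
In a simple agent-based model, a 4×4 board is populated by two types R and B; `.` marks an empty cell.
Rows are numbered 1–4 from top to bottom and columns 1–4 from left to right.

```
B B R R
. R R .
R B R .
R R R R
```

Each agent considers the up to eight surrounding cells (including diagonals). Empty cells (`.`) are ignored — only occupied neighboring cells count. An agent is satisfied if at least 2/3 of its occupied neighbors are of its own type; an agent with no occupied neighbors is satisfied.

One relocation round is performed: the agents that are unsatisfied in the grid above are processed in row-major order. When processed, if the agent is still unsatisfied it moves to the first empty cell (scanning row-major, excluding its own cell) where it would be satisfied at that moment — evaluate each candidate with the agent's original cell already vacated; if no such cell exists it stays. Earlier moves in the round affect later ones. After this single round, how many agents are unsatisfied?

1

Initially unsatisfied (in order): (1,1), (1,2), (2,2), (3,2).
  (1,1): no empty cell satisfies it; stays.
  (1,2): no empty cell satisfies it; stays.
  (2,2) → (2,4).
  (3,2) → (2,1).
Resulting grid:
B B R R
B . R R
R . R .
R R R R
Unsatisfied now: (1,2).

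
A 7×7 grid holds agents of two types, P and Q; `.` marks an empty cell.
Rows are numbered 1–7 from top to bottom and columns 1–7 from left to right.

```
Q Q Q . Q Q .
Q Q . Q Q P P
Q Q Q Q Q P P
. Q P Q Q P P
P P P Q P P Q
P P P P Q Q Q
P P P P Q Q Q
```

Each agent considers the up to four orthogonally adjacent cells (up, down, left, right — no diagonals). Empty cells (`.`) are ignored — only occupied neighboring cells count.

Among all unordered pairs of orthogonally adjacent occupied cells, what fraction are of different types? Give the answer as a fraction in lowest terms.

1/4

Scan each occupied cell's neighbors to the right and below so each pair is counted once.
Row 1: Q(1,1)–Q(1,2)= Q(1,1)–Q(2,1)= Q(1,2)–Q(1,3)= Q(1,2)–Q(2,2)= Q(1,5)–Q(1,6)= Q(1,5)–Q(2,5)= Q(1,6)–P(2,6)≠  → 1/7 unlike.
Row 2: Q(2,1)–Q(2,2)= Q(2,1)–Q(3,1)= Q(2,2)–Q(3,2)= Q(2,4)–Q(2,5)= Q(2,4)–Q(3,4)= Q(2,5)–P(2,6)≠ Q(2,5)–Q(3,5)= P(2,6)–P(2,7)= P(2,6)–P(3,6)= P(2,7)–P(3,7)=  → 1/10 unlike.
Row 3: Q(3,1)–Q(3,2)= Q(3,2)–Q(3,3)= Q(3,2)–Q(4,2)= Q(3,3)–Q(3,4)= Q(3,3)–P(4,3)≠ Q(3,4)–Q(3,5)= Q(3,4)–Q(4,4)= Q(3,5)–P(3,6)≠ Q(3,5)–Q(4,5)= P(3,6)–P(3,7)= P(3,6)–P(4,6)= P(3,7)–P(4,7)=  → 2/12 unlike.
Row 4: Q(4,2)–P(4,3)≠ Q(4,2)–P(5,2)≠ P(4,3)–Q(4,4)≠ P(4,3)–P(5,3)= Q(4,4)–Q(4,5)= Q(4,4)–Q(5,4)= Q(4,5)–P(4,6)≠ Q(4,5)–P(5,5)≠ P(4,6)–P(4,7)= P(4,6)–P(5,6)= P(4,7)–Q(5,7)≠  → 6/11 unlike.
Row 5: P(5,1)–P(5,2)= P(5,1)–P(6,1)= P(5,2)–P(5,3)= P(5,2)–P(6,2)= P(5,3)–Q(5,4)≠ P(5,3)–P(6,3)= Q(5,4)–P(5,5)≠ Q(5,4)–P(6,4)≠ P(5,5)–P(5,6)= P(5,5)–Q(6,5)≠ P(5,6)–Q(5,7)≠ P(5,6)–Q(6,6)≠ Q(5,7)–Q(6,7)=  → 6/13 unlike.
Row 6: P(6,1)–P(6,2)= P(6,1)–P(7,1)= P(6,2)–P(6,3)= P(6,2)–P(7,2)= P(6,3)–P(6,4)= P(6,3)–P(7,3)= P(6,4)–Q(6,5)≠ P(6,4)–P(7,4)= Q(6,5)–Q(6,6)= Q(6,5)–Q(7,5)= Q(6,6)–Q(6,7)= Q(6,6)–Q(7,6)= Q(6,7)–Q(7,7)=  → 1/13 unlike.
Row 7: P(7,1)–P(7,2)= P(7,2)–P(7,3)= P(7,3)–P(7,4)= P(7,4)–Q(7,5)≠ Q(7,5)–Q(7,6)= Q(7,6)–Q(7,7)=  → 1/6 unlike.
Total adjacent occupied pairs: 72; unlike-type pairs: 18.
18/72 reduces to 1/4.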